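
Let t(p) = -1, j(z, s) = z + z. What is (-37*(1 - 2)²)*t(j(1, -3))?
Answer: 37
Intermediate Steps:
j(z, s) = 2*z
(-37*(1 - 2)²)*t(j(1, -3)) = -37*(1 - 2)²*(-1) = -37*(-1)²*(-1) = -37*1*(-1) = -37*(-1) = 37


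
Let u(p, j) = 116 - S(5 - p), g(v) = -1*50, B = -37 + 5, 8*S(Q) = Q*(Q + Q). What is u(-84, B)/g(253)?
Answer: 7457/200 ≈ 37.285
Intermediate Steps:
S(Q) = Q²/4 (S(Q) = (Q*(Q + Q))/8 = (Q*(2*Q))/8 = (2*Q²)/8 = Q²/4)
B = -32
g(v) = -50
u(p, j) = 116 - (5 - p)²/4
u(-84, B)/g(253) = (116 - (-5 - 84)²/4)/(-50) = (116 - ¼*(-89)²)*(-1/50) = (116 - ¼*7921)*(-1/50) = (116 - 7921/4)*(-1/50) = -7457/4*(-1/50) = 7457/200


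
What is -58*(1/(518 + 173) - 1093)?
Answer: 43805196/691 ≈ 63394.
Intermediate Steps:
-58*(1/(518 + 173) - 1093) = -58*(1/691 - 1093) = -58*(-755262/691) = 43805196/691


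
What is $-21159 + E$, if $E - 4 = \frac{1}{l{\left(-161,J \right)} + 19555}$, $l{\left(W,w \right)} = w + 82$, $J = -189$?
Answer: $- \frac{411422439}{19448} \approx -21155.0$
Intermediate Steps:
$l{\left(W,w \right)} = 82 + w$
$E = \frac{77793}{19448}$ ($E = 4 + \frac{1}{\left(82 - 189\right) + 19555} = 4 + \frac{1}{-107 + 19555} = 4 + \frac{1}{19448} = \frac{77793}{19448} \approx 4.0001$)
$-21159 + E = -21159 + \frac{77793}{19448} = - \frac{411422439}{19448}$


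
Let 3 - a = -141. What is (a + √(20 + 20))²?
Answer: 20776 + 576*√10 ≈ 22597.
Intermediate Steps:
a = 144 (a = 3 - 1*(-141) = 3 + 141 = 144)
(a + √(20 + 20))² = (144 + √(20 + 20))² = (144 + √40)² = (144 + 2*√10)²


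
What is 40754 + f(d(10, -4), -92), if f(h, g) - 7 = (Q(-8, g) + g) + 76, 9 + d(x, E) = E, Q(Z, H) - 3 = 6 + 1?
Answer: 40755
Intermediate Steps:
Q(Z, H) = 10 (Q(Z, H) = 3 + (6 + 1) = 3 + 7 = 10)
d(x, E) = -9 + E
f(h, g) = 93 + g (f(h, g) = 7 + ((10 + g) + 76) = 7 + (86 + g) = 93 + g)
40754 + f(d(10, -4), -92) = 40754 + (93 - 92) = 40754 + 1 = 40755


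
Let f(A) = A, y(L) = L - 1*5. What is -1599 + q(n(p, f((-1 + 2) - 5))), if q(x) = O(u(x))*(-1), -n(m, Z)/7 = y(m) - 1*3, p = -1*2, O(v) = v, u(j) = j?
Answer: -1669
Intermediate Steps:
p = -2
y(L) = -5 + L (y(L) = L - 5 = -5 + L)
n(m, Z) = 56 - 7*m (n(m, Z) = -7*((-5 + m) - 1*3) = -7*((-5 + m) - 3) = -7*(-8 + m) = 56 - 7*m)
q(x) = -x (q(x) = x*(-1) = -x)
-1599 + q(n(p, f((-1 + 2) - 5))) = -1599 - (56 - 7*(-2)) = -1599 - (56 + 14) = -1599 - 1*70 = -1599 - 70 = -1669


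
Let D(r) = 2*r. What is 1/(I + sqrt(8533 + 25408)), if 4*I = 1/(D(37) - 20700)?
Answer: 82504/231033332853055 + 6806910016*sqrt(33941)/231033332853055 ≈ 0.0054280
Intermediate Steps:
I = -1/82504 (I = 1/(4*(2*37 - 20700)) = 1/(4*(74 - 20700)) = (1/4)/(-20626) = (1/4)*(-1/20626) = -1/82504 ≈ -1.2121e-5)
1/(I + sqrt(8533 + 25408)) = 1/(-1/82504 + sqrt(8533 + 25408)) = 1/(-1/82504 + sqrt(33941))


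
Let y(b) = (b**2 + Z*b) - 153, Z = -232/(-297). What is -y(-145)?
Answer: -6165344/297 ≈ -20759.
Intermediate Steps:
Z = 232/297 (Z = -232*(-1/297) = 232/297 ≈ 0.78115)
y(b) = -153 + b**2 + 232*b/297 (y(b) = (b**2 + 232*b/297) - 153 = -153 + b**2 + 232*b/297)
-y(-145) = -(-153 + (-145)**2 + (232/297)*(-145)) = -(-153 + 21025 - 33640/297) = -1*6165344/297 = -6165344/297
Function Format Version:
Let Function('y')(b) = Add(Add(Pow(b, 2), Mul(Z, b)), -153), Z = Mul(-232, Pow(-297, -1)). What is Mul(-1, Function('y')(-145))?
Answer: Rational(-6165344, 297) ≈ -20759.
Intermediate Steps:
Z = Rational(232, 297) (Z = Mul(-232, Rational(-1, 297)) = Rational(232, 297) ≈ 0.78115)
Function('y')(b) = Add(-153, Pow(b, 2), Mul(Rational(232, 297), b)) (Function('y')(b) = Add(Add(Pow(b, 2), Mul(Rational(232, 297), b)), -153) = Add(-153, Pow(b, 2), Mul(Rational(232, 297), b)))
Mul(-1, Function('y')(-145)) = Mul(-1, Add(-153, Pow(-145, 2), Mul(Rational(232, 297), -145))) = Mul(-1, Add(-153, 21025, Rational(-33640, 297))) = Mul(-1, Rational(6165344, 297)) = Rational(-6165344, 297)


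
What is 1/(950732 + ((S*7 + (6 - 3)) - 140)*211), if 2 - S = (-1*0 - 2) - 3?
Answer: 1/932164 ≈ 1.0728e-6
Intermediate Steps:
S = 7 (S = 2 - ((-1*0 - 2) - 3) = 2 - ((0 - 2) - 3) = 2 - (-2 - 3) = 2 - 1*(-5) = 2 + 5 = 7)
1/(950732 + ((S*7 + (6 - 3)) - 140)*211) = 1/(950732 + ((7*7 + (6 - 3)) - 140)*211) = 1/(950732 + ((49 + 3) - 140)*211) = 1/(950732 + (52 - 140)*211) = 1/(950732 - 88*211) = 1/(950732 - 18568) = 1/932164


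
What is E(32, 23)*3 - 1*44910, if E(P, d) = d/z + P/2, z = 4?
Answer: -179379/4 ≈ -44845.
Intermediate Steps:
E(P, d) = P/2 + d/4 (E(P, d) = d/4 + P/2 = P/2 + d/4)
E(32, 23)*3 - 1*44910 = ((½)*32 + (¼)*23)*3 - 1*44910 = (16 + 23/4)*3 - 44910 = (87/4)*3 - 44910 = 261/4 - 44910 = -179379/4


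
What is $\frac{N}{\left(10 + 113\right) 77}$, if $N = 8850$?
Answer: $\frac{2950}{3157} \approx 0.93443$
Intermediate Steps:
$\frac{N}{\left(10 + 113\right) 77} = \frac{8850}{\left(10 + 113\right) 77} = \frac{8850}{123 \cdot 77} = \frac{8850}{9471} = 8850 \cdot \frac{1}{9471} = \frac{2950}{3157}$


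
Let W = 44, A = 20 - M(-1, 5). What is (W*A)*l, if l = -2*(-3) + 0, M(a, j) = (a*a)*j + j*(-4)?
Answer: 9240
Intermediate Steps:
M(a, j) = -4*j + j*a**2 (M(a, j) = a**2*j - 4*j = j*a**2 - 4*j = -4*j + j*a**2)
A = 35 (A = 20 - 5*(-4 + (-1)**2) = 20 - 5*(-4 + 1) = 20 - 5*(-3) = 20 - 1*(-15) = 20 + 15 = 35)
l = 6 (l = 6 + 0 = 6)
(W*A)*l = (44*35)*6 = 1540*6 = 9240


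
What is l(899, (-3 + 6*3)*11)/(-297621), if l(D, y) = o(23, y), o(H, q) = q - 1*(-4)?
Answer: -169/297621 ≈ -0.00056784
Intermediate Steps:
o(H, q) = 4 + q (o(H, q) = q + 4 = 4 + q)
l(D, y) = 4 + y
l(899, (-3 + 6*3)*11)/(-297621) = (4 + (-3 + 6*3)*11)/(-297621) = (4 + (-3 + 18)*11)*(-1/297621) = (4 + 15*11)*(-1/297621) = (4 + 165)*(-1/297621) = 169*(-1/297621) = -169/297621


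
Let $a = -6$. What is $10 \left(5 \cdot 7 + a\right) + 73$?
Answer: $363$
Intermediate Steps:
$10 \left(5 \cdot 7 + a\right) + 73 = 10 \left(5 \cdot 7 - 6\right) + 73 = 10 \left(35 - 6\right) + 73 = 10 \cdot 29 + 73 = 290 + 73 = 363$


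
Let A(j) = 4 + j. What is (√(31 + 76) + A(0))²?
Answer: (4 + √107)² ≈ 205.75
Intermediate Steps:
(√(31 + 76) + A(0))² = (√(31 + 76) + (4 + 0))² = (√107 + 4)² = (4 + √107)²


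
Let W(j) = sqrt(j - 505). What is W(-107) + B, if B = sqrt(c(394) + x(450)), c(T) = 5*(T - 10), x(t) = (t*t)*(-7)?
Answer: 2*I*(sqrt(353895) + 3*sqrt(17)) ≈ 1214.5*I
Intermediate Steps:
x(t) = -7*t**2 (x(t) = t**2*(-7) = -7*t**2)
c(T) = -50 + 5*T (c(T) = 5*(-10 + T) = -50 + 5*T)
B = 2*I*sqrt(353895) (B = sqrt((-50 + 5*394) - 7*450**2) = sqrt((-50 + 1970) - 7*202500) = sqrt(1920 - 1417500) = sqrt(-1415580) = 2*I*sqrt(353895) ≈ 1189.8*I)
W(j) = sqrt(-505 + j)
W(-107) + B = sqrt(-505 - 107) + 2*I*sqrt(353895) = sqrt(-612) + 2*I*sqrt(353895) = 6*I*sqrt(17) + 2*I*sqrt(353895) = 2*I*sqrt(353895) + 6*I*sqrt(17)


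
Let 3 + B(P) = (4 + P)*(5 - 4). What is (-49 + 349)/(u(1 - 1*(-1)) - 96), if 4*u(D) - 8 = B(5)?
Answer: -120/37 ≈ -3.2432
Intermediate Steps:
B(P) = 1 + P (B(P) = -3 + (4 + P)*(5 - 4) = -3 + (4 + P)*1 = -3 + (4 + P) = 1 + P)
u(D) = 7/2 (u(D) = 2 + (1 + 5)/4 = 2 + (1/4)*6 = 2 + 3/2 = 7/2)
(-49 + 349)/(u(1 - 1*(-1)) - 96) = (-49 + 349)/(7/2 - 96) = 300/(-185/2) = 300*(-2/185) = -120/37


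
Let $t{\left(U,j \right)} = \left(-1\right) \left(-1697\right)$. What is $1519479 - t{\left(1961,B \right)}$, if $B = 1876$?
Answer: $1517782$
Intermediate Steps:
$t{\left(U,j \right)} = 1697$
$1519479 - t{\left(1961,B \right)} = 1519479 - 1697 = 1517782$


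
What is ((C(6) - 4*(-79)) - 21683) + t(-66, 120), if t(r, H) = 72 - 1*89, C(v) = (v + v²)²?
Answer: -19620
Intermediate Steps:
t(r, H) = -17 (t(r, H) = 72 - 89 = -17)
((C(6) - 4*(-79)) - 21683) + t(-66, 120) = ((6²*(1 + 6)² - 4*(-79)) - 21683) - 17 = ((36*7² + 316) - 21683) - 17 = ((36*49 + 316) - 21683) - 17 = ((1764 + 316) - 21683) - 17 = (2080 - 21683) - 17 = -19603 - 17 = -19620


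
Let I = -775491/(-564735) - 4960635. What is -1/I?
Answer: 188245/933814477078 ≈ 2.0159e-7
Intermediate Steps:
I = -933814477078/188245 (I = -775491*(-1/564735) - 4960635 = 258497/188245 - 4960635 = -933814477078/188245 ≈ -4.9606e+6)
-1/I = -1/(-933814477078/188245) = -1*(-188245/933814477078) = 188245/933814477078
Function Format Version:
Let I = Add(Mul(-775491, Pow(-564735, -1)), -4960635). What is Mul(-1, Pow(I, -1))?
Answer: Rational(188245, 933814477078) ≈ 2.0159e-7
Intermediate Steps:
I = Rational(-933814477078, 188245) (I = Add(Mul(-775491, Rational(-1, 564735)), -4960635) = Add(Rational(258497, 188245), -4960635) = Rational(-933814477078, 188245) ≈ -4.9606e+6)
Mul(-1, Pow(I, -1)) = Mul(-1, Pow(Rational(-933814477078, 188245), -1)) = Mul(-1, Rational(-188245, 933814477078)) = Rational(188245, 933814477078)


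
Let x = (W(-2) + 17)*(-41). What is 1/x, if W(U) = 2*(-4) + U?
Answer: -1/287 ≈ -0.0034843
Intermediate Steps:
W(U) = -8 + U
x = -287 (x = ((-8 - 2) + 17)*(-41) = (-10 + 17)*(-41) = 7*(-41) = -287)
1/x = 1/(-287) = -1/287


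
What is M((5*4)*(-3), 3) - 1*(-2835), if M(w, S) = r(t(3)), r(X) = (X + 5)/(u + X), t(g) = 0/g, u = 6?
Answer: 17015/6 ≈ 2835.8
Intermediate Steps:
t(g) = 0
r(X) = (5 + X)/(6 + X) (r(X) = (X + 5)/(6 + X) = (5 + X)/(6 + X))
M(w, S) = ⅚ (M(w, S) = (5 + 0)/(6 + 0) = 5/6 = (⅙)*5 = ⅚)
M((5*4)*(-3), 3) - 1*(-2835) = ⅚ - 1*(-2835) = ⅚ + 2835 = 17015/6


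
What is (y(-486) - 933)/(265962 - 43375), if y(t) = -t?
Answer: -447/222587 ≈ -0.0020082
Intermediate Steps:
(y(-486) - 933)/(265962 - 43375) = (-1*(-486) - 933)/(265962 - 43375) = (486 - 933)/222587 = -447*1/222587 = -447/222587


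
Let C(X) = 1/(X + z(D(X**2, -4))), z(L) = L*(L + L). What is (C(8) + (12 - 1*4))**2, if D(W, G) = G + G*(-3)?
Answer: 1185921/18496 ≈ 64.118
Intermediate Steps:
D(W, G) = -2*G (D(W, G) = G - 3*G = -2*G)
z(L) = 2*L**2 (z(L) = L*(2*L) = 2*L**2)
C(X) = 1/(128 + X) (C(X) = 1/(X + 2*(-2*(-4))**2) = 1/(X + 2*8**2) = 1/(X + 2*64) = 1/(X + 128) = 1/(128 + X))
(C(8) + (12 - 1*4))**2 = (1/(128 + 8) + (12 - 1*4))**2 = (1/136 + (12 - 4))**2 = (1/136 + 8)**2 = (1089/136)**2 = 1185921/18496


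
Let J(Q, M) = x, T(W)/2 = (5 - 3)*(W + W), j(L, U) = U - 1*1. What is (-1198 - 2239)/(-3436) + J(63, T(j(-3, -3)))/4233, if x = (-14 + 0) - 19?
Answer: 4811811/4848196 ≈ 0.99250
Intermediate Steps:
j(L, U) = -1 + U (j(L, U) = U - 1 = -1 + U)
T(W) = 8*W (T(W) = 2*((5 - 3)*(W + W)) = 2*(2*(2*W)) = 2*(4*W) = 8*W)
x = -33 (x = -14 - 19 = -33)
J(Q, M) = -33
(-1198 - 2239)/(-3436) + J(63, T(j(-3, -3)))/4233 = (-1198 - 2239)/(-3436) - 33/4233 = -3437*(-1/3436) - 33*1/4233 = 3437/3436 - 11/1411 = 4811811/4848196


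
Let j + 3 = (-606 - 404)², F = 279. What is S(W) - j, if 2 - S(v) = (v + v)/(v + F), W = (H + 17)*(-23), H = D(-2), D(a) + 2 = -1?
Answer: -43864729/43 ≈ -1.0201e+6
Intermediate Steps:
D(a) = -3 (D(a) = -2 - 1 = -3)
H = -3
W = -322 (W = (-3 + 17)*(-23) = 14*(-23) = -322)
S(v) = 2 - 2*v/(279 + v) (S(v) = 2 - (v + v)/(v + 279) = 2 - 2*v/(279 + v))
j = 1020097 (j = -3 + (-606 - 404)² = -3 + (-1010)² = -3 + 1020100 = 1020097)
S(W) - j = 558/(279 - 322) - 1*1020097 = 558/(-43) - 1020097 = 558*(-1/43) - 1020097 = -558/43 - 1020097 = -43864729/43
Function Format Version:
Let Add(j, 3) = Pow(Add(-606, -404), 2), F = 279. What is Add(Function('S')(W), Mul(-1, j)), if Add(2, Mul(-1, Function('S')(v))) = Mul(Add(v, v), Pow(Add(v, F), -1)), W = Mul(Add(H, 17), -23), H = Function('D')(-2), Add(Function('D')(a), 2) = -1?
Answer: Rational(-43864729, 43) ≈ -1.0201e+6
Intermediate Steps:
Function('D')(a) = -3 (Function('D')(a) = Add(-2, -1) = -3)
H = -3
W = -322 (W = Mul(Add(-3, 17), -23) = Mul(14, -23) = -322)
Function('S')(v) = Add(2, Mul(-2, v, Pow(Add(279, v), -1))) (Function('S')(v) = Add(2, Mul(-1, Mul(Add(v, v), Pow(Add(v, 279), -1)))) = Add(2, Mul(-1, Mul(Mul(2, v), Pow(Add(279, v), -1)))) = Add(2, Mul(-1, Mul(2, v, Pow(Add(279, v), -1)))) = Add(2, Mul(-2, v, Pow(Add(279, v), -1))))
j = 1020097 (j = Add(-3, Pow(Add(-606, -404), 2)) = Add(-3, Pow(-1010, 2)) = Add(-3, 1020100) = 1020097)
Add(Function('S')(W), Mul(-1, j)) = Add(Mul(558, Pow(Add(279, -322), -1)), Mul(-1, 1020097)) = Add(Mul(558, Pow(-43, -1)), -1020097) = Add(Mul(558, Rational(-1, 43)), -1020097) = Add(Rational(-558, 43), -1020097) = Rational(-43864729, 43)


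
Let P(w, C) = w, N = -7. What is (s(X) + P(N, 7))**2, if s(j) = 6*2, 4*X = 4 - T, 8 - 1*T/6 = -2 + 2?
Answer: 25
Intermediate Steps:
T = 48 (T = 48 - 6*(-2 + 2) = 48 - 6*0 = 48 + 0 = 48)
X = -11 (X = (4 - 1*48)/4 = (4 - 48)/4 = (1/4)*(-44) = -11)
s(j) = 12
(s(X) + P(N, 7))**2 = (12 - 7)**2 = 5**2 = 25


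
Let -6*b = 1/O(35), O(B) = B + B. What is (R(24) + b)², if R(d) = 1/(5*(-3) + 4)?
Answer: 185761/21344400 ≈ 0.0087030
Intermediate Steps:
O(B) = 2*B
R(d) = -1/11 (R(d) = 1/(-15 + 4) = 1/(-11) = -1/11)
b = -1/420 (b = -1/(6*(2*35)) = -⅙/70 = -⅙*1/70 = -1/420 ≈ -0.0023810)
(R(24) + b)² = (-1/11 - 1/420)² = (-431/4620)² = 185761/21344400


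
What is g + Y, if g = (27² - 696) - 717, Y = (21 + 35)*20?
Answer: 436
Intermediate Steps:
Y = 1120 (Y = 56*20 = 1120)
g = -684 (g = (729 - 696) - 717 = 33 - 717 = -684)
g + Y = -684 + 1120 = 436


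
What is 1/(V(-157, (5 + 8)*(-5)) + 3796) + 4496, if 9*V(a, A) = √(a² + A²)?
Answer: 2623753403194/583575011 - 9*√28874/1167150022 ≈ 4496.0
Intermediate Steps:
V(a, A) = √(A² + a²)/9 (V(a, A) = √(a² + A²)/9 = √(A² + a²)/9)
1/(V(-157, (5 + 8)*(-5)) + 3796) + 4496 = 1/(√(((5 + 8)*(-5))² + (-157)²)/9 + 3796) + 4496 = 1/(√((13*(-5))² + 24649)/9 + 3796) + 4496 = 1/(√((-65)² + 24649)/9 + 3796) + 4496 = 1/(√(4225 + 24649)/9 + 3796) + 4496 = 1/(√28874/9 + 3796) + 4496 = 1/(3796 + √28874/9) + 4496 = 4496 + 1/(3796 + √28874/9)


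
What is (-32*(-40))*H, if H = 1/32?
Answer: 40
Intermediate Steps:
H = 1/32 ≈ 0.031250
(-32*(-40))*H = -32*(-40)*(1/32) = 1280*(1/32) = 40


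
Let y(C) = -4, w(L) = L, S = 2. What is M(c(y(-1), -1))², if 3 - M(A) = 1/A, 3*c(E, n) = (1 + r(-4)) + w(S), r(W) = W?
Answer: 36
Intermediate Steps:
c(E, n) = -⅓ (c(E, n) = ((1 - 4) + 2)/3 = (-3 + 2)/3 = (⅓)*(-1) = -⅓)
M(A) = 3 - 1/A
M(c(y(-1), -1))² = (3 - 1/(-⅓))² = (3 - 1*(-3))² = (3 + 3)² = 6² = 36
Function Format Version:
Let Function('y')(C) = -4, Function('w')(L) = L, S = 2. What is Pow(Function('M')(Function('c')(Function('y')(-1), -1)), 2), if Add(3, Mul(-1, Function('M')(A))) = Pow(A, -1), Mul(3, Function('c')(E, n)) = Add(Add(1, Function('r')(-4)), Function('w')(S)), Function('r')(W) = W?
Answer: 36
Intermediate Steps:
Function('c')(E, n) = Rational(-1, 3) (Function('c')(E, n) = Mul(Rational(1, 3), Add(Add(1, -4), 2)) = Mul(Rational(1, 3), Add(-3, 2)) = Mul(Rational(1, 3), -1) = Rational(-1, 3))
Function('M')(A) = Add(3, Mul(-1, Pow(A, -1)))
Pow(Function('M')(Function('c')(Function('y')(-1), -1)), 2) = Pow(Add(3, Mul(-1, Pow(Rational(-1, 3), -1))), 2) = Pow(Add(3, Mul(-1, -3)), 2) = Pow(Add(3, 3), 2) = Pow(6, 2) = 36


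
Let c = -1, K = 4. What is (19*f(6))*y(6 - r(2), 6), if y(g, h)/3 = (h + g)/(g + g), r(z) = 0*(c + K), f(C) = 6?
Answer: 342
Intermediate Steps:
r(z) = 0 (r(z) = 0*(-1 + 4) = 0*3 = 0)
y(g, h) = 3*(g + h)/(2*g) (y(g, h) = 3*((h + g)/(g + g)) = 3*((g + h)/((2*g))) = 3*((g + h)*(1/(2*g))) = 3*((g + h)/(2*g)) = 3*(g + h)/(2*g))
(19*f(6))*y(6 - r(2), 6) = (19*6)*(3*((6 - 1*0) + 6)/(2*(6 - 1*0))) = 114*(3*((6 + 0) + 6)/(2*(6 + 0))) = 114*((3/2)*(6 + 6)/6) = 114*((3/2)*(⅙)*12) = 114*3 = 342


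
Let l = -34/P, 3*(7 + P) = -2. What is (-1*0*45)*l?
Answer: 0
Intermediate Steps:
P = -23/3 (P = -7 + (1/3)*(-2) = -7 - 2/3 = -23/3 ≈ -7.6667)
l = 102/23 (l = -34/(-23/3) = -34*(-3/23) = 102/23 ≈ 4.4348)
(-1*0*45)*l = (-1*0*45)*(102/23) = (0*45)*(102/23) = 0*(102/23) = 0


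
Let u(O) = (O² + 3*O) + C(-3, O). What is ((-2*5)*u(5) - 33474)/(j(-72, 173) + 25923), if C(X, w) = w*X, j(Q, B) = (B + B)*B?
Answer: -33724/85781 ≈ -0.39314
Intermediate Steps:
j(Q, B) = 2*B² (j(Q, B) = (2*B)*B = 2*B²)
C(X, w) = X*w
u(O) = O² (u(O) = (O² + 3*O) - 3*O = O²)
((-2*5)*u(5) - 33474)/(j(-72, 173) + 25923) = (-2*5*5² - 33474)/(2*173² + 25923) = (-10*25 - 33474)/(2*29929 + 25923) = (-250 - 33474)/(59858 + 25923) = -33724/85781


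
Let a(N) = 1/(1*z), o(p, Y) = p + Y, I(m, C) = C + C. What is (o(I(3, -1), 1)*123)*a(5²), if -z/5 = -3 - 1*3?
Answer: -41/10 ≈ -4.1000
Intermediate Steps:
I(m, C) = 2*C
z = 30 (z = -5*(-3 - 1*3) = -5*(-3 - 3) = -5*(-6) = 30)
o(p, Y) = Y + p
a(N) = 1/30 (a(N) = 1/(1*30) = 1/30)
(o(I(3, -1), 1)*123)*a(5²) = ((1 + 2*(-1))*123)*(1/30) = ((1 - 2)*123)*(1/30) = -1*123*(1/30) = -123*1/30 = -41/10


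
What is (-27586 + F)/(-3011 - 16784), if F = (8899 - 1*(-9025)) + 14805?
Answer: -139/535 ≈ -0.25981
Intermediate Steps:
F = 32729 (F = (8899 + 9025) + 14805 = 17924 + 14805 = 32729)
(-27586 + F)/(-3011 - 16784) = (-27586 + 32729)/(-3011 - 16784) = 5143/(-19795) = 5143*(-1/19795) = -139/535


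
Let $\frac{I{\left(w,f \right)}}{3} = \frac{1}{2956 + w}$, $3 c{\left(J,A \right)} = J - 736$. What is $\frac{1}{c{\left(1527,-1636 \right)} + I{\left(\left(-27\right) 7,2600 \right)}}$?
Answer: $\frac{8301}{2188706} \approx 0.0037927$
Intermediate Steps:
$c{\left(J,A \right)} = - \frac{736}{3} + \frac{J}{3}$ ($c{\left(J,A \right)} = \frac{J - 736}{3} = \frac{-736 + J}{3} = - \frac{736}{3} + \frac{J}{3}$)
$I{\left(w,f \right)} = \frac{3}{2956 + w}$
$\frac{1}{c{\left(1527,-1636 \right)} + I{\left(\left(-27\right) 7,2600 \right)}} = \frac{1}{\left(- \frac{736}{3} + \frac{1}{3} \cdot 1527\right) + \frac{3}{2956 - 189}} = \frac{1}{\left(- \frac{736}{3} + 509\right) + \frac{3}{2956 - 189}} = \frac{1}{\frac{791}{3} + \frac{3}{2767}} = \frac{1}{\frac{2188706}{8301}} = \frac{8301}{2188706}$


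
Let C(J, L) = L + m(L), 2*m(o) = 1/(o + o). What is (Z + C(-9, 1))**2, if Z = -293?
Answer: 1361889/16 ≈ 85118.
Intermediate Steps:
m(o) = 1/(4*o) (m(o) = 1/(2*(o + o)) = 1/(2*((2*o))) = (1/(2*o))/2 = 1/(4*o))
C(J, L) = L + 1/(4*L)
(Z + C(-9, 1))**2 = (-293 + (1 + (1/4)/1))**2 = (-293 + (1 + (1/4)*1))**2 = (-293 + (1 + 1/4))**2 = (-293 + 5/4)**2 = (-1167/4)**2 = 1361889/16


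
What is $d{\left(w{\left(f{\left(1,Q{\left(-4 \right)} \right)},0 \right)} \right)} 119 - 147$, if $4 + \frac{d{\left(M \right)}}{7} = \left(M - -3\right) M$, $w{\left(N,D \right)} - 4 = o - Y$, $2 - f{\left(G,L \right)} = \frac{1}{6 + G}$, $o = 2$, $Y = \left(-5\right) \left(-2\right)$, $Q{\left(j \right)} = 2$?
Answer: $-147$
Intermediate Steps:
$Y = 10$
$f{\left(G,L \right)} = 2 - \frac{1}{6 + G}$
$w{\left(N,D \right)} = -4$ ($w{\left(N,D \right)} = 4 + \left(2 - 10\right) = 4 - 8 = -4$)
$d{\left(M \right)} = -28 + 7 M \left(3 + M\right)$ ($d{\left(M \right)} = -28 + 7 \left(M - -3\right) M = -28 + 7 \left(M + 3\right) M = -28 + 7 \left(3 + M\right) M = -28 + 7 M \left(3 + M\right)$)
$d{\left(w{\left(f{\left(1,Q{\left(-4 \right)} \right)},0 \right)} \right)} 119 - 147 = \left(-28 + 7 \left(-4\right)^{2} + 21 \left(-4\right)\right) 119 - 147 = \left(-28 + 7 \cdot 16 - 84\right) 119 - 147 = \left(-28 + 112 - 84\right) 119 - 147 = 0 \cdot 119 - 147 = 0 - 147 = -147$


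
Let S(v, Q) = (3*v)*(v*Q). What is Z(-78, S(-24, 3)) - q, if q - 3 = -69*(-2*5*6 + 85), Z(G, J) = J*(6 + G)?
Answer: -371526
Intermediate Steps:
S(v, Q) = 3*Q*v² (S(v, Q) = (3*v)*(Q*v) = 3*Q*v²)
q = -1722 (q = 3 - 69*(-2*5*6 + 85) = 3 - 69*(-10*6 + 85) = 3 - 69*(-60 + 85) = 3 - 69*25 = 3 - 1725 = -1722)
Z(-78, S(-24, 3)) - q = (3*3*(-24)²)*(6 - 78) - 1*(-1722) = (3*3*576)*(-72) + 1722 = 5184*(-72) + 1722 = -373248 + 1722 = -371526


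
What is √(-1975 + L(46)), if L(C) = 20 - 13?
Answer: 4*I*√123 ≈ 44.362*I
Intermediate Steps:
L(C) = 7
√(-1975 + L(46)) = √(-1975 + 7) = √(-1968) = 4*I*√123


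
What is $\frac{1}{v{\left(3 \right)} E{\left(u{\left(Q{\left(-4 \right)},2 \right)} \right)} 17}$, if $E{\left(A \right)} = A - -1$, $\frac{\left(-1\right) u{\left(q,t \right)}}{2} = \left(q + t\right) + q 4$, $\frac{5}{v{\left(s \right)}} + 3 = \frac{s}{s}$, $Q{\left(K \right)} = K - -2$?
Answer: $- \frac{2}{1445} \approx -0.0013841$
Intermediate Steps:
$Q{\left(K \right)} = 2 + K$ ($Q{\left(K \right)} = K + 2 = 2 + K$)
$v{\left(s \right)} = - \frac{5}{2}$ ($v{\left(s \right)} = \frac{5}{-3 + \frac{s}{s}} = \frac{5}{-3 + 1} = \frac{5}{-2} = 5 \left(- \frac{1}{2}\right) = - \frac{5}{2}$)
$u{\left(q,t \right)} = - 10 q - 2 t$ ($u{\left(q,t \right)} = - 2 \left(\left(q + t\right) + q 4\right) = - 2 \left(\left(q + t\right) + 4 q\right) = - 2 \left(t + 5 q\right) = - 10 q - 2 t$)
$E{\left(A \right)} = 1 + A$ ($E{\left(A \right)} = A + 1 = 1 + A$)
$\frac{1}{v{\left(3 \right)} E{\left(u{\left(Q{\left(-4 \right)},2 \right)} \right)} 17} = \frac{1}{- \frac{5 \left(1 - \left(4 + 10 \left(2 - 4\right)\right)\right)}{2} \cdot 17} = \frac{1}{- \frac{5 \left(1 - -16\right)}{2} \cdot 17} = \frac{1}{- \frac{5 \left(1 + \left(20 - 4\right)\right)}{2} \cdot 17} = \frac{1}{- \frac{5 \left(1 + 16\right)}{2} \cdot 17} = \frac{1}{\left(- \frac{5}{2}\right) 17 \cdot 17} = \frac{1}{\left(- \frac{85}{2}\right) 17} = \frac{1}{- \frac{1445}{2}} = - \frac{2}{1445}$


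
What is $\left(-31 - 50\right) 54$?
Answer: $-4374$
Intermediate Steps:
$\left(-31 - 50\right) 54 = \left(-81\right) 54 = -4374$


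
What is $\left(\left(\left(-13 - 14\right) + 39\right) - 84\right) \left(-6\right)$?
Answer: $432$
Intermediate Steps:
$\left(\left(\left(-13 - 14\right) + 39\right) - 84\right) \left(-6\right) = \left(\left(-27 + 39\right) - 84\right) \left(-6\right) = \left(12 - 84\right) \left(-6\right) = \left(-72\right) \left(-6\right) = 432$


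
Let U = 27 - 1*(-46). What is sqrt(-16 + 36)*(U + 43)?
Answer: 232*sqrt(5) ≈ 518.77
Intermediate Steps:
U = 73 (U = 27 + 46 = 73)
sqrt(-16 + 36)*(U + 43) = sqrt(-16 + 36)*(73 + 43) = sqrt(20)*116 = (2*sqrt(5))*116 = 232*sqrt(5)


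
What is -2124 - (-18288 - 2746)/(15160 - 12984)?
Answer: -2300395/1088 ≈ -2114.3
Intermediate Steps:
-2124 - (-18288 - 2746)/(15160 - 12984) = -2124 - (-21034)/2176 = -2124 - 1*(-10517/1088) = -2124 + 10517/1088 = -2300395/1088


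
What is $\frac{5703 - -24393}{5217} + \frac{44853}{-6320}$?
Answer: $- \frac{14597127}{10990480} \approx -1.3282$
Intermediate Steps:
$\frac{5703 - -24393}{5217} + \frac{44853}{-6320} = \left(5703 + 24393\right) \frac{1}{5217} + 44853 \left(- \frac{1}{6320}\right) = 30096 \cdot \frac{1}{5217} - \frac{44853}{6320} = \frac{10032}{1739} - \frac{44853}{6320} = - \frac{14597127}{10990480}$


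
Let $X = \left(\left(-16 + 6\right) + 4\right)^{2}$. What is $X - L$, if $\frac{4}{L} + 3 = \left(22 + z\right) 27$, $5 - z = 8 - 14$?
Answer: $\frac{7991}{222} \approx 35.995$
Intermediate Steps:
$z = 11$ ($z = 5 - \left(8 - 14\right) = 5 - -6 = 5 + 6 = 11$)
$X = 36$ ($X = \left(-10 + 4\right)^{2} = \left(-6\right)^{2} = 36$)
$L = \frac{1}{222}$ ($L = \frac{4}{-3 + \left(22 + 11\right) 27} = \frac{4}{-3 + 33 \cdot 27} = \frac{4}{-3 + 891} = \frac{4}{888} = 4 \cdot \frac{1}{888} = \frac{1}{222} \approx 0.0045045$)
$X - L = 36 - \frac{1}{222} = \frac{7991}{222}$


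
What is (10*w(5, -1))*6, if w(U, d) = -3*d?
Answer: 180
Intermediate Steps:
(10*w(5, -1))*6 = (10*(-3*(-1)))*6 = (10*3)*6 = 30*6 = 180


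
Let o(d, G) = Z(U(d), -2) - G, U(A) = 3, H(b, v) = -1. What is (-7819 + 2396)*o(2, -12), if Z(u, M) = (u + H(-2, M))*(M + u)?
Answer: -75922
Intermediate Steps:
Z(u, M) = (-1 + u)*(M + u) (Z(u, M) = (u - 1)*(M + u) = (-1 + u)*(M + u))
o(d, G) = 2 - G (o(d, G) = (3**2 - 1*(-2) - 1*3 - 2*3) - G = (9 + 2 - 3 - 6) - G = 2 - G)
(-7819 + 2396)*o(2, -12) = (-7819 + 2396)*(2 - 1*(-12)) = -5423*(2 + 12) = -5423*14 = -75922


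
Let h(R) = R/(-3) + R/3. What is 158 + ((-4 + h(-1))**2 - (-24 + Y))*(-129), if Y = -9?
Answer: -6163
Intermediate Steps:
h(R) = 0 (h(R) = R*(-1/3) + R*(1/3) = -R/3 + R/3 = 0)
158 + ((-4 + h(-1))**2 - (-24 + Y))*(-129) = 158 + ((-4 + 0)**2 - (-24 - 9))*(-129) = 158 + ((-4)**2 - 1*(-33))*(-129) = 158 + (16 + 33)*(-129) = 158 + 49*(-129) = 158 - 6321 = -6163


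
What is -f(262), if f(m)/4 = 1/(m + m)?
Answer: -1/131 ≈ -0.0076336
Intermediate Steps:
f(m) = 2/m (f(m) = 4/(m + m) = 4/((2*m)) = 4*(1/(2*m)) = 2/m)
-f(262) = -2/262 = -1*1/131 = -1/131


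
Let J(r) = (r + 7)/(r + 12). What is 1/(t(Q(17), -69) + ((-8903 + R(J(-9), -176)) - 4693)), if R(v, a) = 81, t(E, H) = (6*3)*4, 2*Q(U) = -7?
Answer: -1/13443 ≈ -7.4388e-5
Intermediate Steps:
J(r) = (7 + r)/(12 + r)
Q(U) = -7/2 (Q(U) = (½)*(-7) = -7/2)
t(E, H) = 72 (t(E, H) = 18*4 = 72)
1/(t(Q(17), -69) + ((-8903 + R(J(-9), -176)) - 4693)) = 1/(72 + ((-8903 + 81) - 4693)) = 1/(72 + (-8822 - 4693)) = 1/(72 - 13515) = 1/(-13443) = -1/13443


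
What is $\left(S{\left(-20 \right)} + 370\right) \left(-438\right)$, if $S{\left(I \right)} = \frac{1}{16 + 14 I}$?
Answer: $- \frac{7130567}{44} \approx -1.6206 \cdot 10^{5}$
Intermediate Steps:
$\left(S{\left(-20 \right)} + 370\right) \left(-438\right) = \left(\frac{1}{2 \left(8 + 7 \left(-20\right)\right)} + 370\right) \left(-438\right) = \left(\frac{1}{2 \left(8 - 140\right)} + 370\right) \left(-438\right) = \left(\frac{1}{2 \left(-132\right)} + 370\right) \left(-438\right) = \left(\frac{1}{2} \left(- \frac{1}{132}\right) + 370\right) \left(-438\right) = \left(- \frac{1}{264} + 370\right) \left(-438\right) = \frac{97679}{264} \left(-438\right) = - \frac{7130567}{44}$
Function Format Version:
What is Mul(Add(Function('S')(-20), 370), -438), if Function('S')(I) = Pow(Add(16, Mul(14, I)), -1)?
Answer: Rational(-7130567, 44) ≈ -1.6206e+5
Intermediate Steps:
Mul(Add(Function('S')(-20), 370), -438) = Mul(Add(Mul(Rational(1, 2), Pow(Add(8, Mul(7, -20)), -1)), 370), -438) = Mul(Add(Mul(Rational(1, 2), Pow(Add(8, -140), -1)), 370), -438) = Mul(Add(Mul(Rational(1, 2), Pow(-132, -1)), 370), -438) = Mul(Add(Mul(Rational(1, 2), Rational(-1, 132)), 370), -438) = Mul(Add(Rational(-1, 264), 370), -438) = Mul(Rational(97679, 264), -438) = Rational(-7130567, 44)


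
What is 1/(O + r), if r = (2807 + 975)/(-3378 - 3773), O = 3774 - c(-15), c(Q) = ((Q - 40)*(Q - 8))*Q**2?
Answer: -7151/2008369283 ≈ -3.5606e-6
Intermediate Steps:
c(Q) = Q**2*(-40 + Q)*(-8 + Q) (c(Q) = ((-40 + Q)*(-8 + Q))*Q**2 = Q**2*(-40 + Q)*(-8 + Q))
O = -280851 (O = 3774 - (-15)**2*(320 + (-15)**2 - 48*(-15)) = 3774 - 225*(320 + 225 + 720) = 3774 - 225*1265 = 3774 - 1*284625 = 3774 - 284625 = -280851)
r = -3782/7151 (r = 3782/(-7151) = 3782*(-1/7151) = -3782/7151 ≈ -0.52888)
1/(O + r) = 1/(-280851 - 3782/7151) = 1/(-2008369283/7151) = -7151/2008369283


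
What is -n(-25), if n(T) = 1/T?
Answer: 1/25 ≈ 0.040000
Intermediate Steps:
-n(-25) = -1/(-25) = -1*(-1/25) = 1/25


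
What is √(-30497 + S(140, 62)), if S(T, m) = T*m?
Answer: I*√21817 ≈ 147.71*I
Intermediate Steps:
√(-30497 + S(140, 62)) = √(-30497 + 140*62) = √(-30497 + 8680) = √(-21817) = I*√21817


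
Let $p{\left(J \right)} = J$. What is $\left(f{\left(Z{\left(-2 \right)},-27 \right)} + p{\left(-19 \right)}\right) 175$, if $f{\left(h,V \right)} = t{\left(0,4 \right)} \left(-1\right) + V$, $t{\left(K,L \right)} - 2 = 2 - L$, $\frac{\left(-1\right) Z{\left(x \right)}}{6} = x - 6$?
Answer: $-8050$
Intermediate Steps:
$Z{\left(x \right)} = 36 - 6 x$ ($Z{\left(x \right)} = - 6 \left(x - 6\right) = - 6 \left(-6 + x\right) = 36 - 6 x$)
$t{\left(K,L \right)} = 4 - L$ ($t{\left(K,L \right)} = 2 - \left(-2 + L\right) = 4 - L$)
$f{\left(h,V \right)} = V$ ($f{\left(h,V \right)} = \left(4 - 4\right) \left(-1\right) + V = 0 \left(-1\right) + V = 0 + V = V$)
$\left(f{\left(Z{\left(-2 \right)},-27 \right)} + p{\left(-19 \right)}\right) 175 = \left(-27 - 19\right) 175 = \left(-46\right) 175 = -8050$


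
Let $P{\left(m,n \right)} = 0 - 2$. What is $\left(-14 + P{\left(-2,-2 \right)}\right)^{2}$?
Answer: $256$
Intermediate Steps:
$P{\left(m,n \right)} = -2$ ($P{\left(m,n \right)} = 0 - 2 = -2$)
$\left(-14 + P{\left(-2,-2 \right)}\right)^{2} = \left(-14 - 2\right)^{2} = \left(-16\right)^{2} = 256$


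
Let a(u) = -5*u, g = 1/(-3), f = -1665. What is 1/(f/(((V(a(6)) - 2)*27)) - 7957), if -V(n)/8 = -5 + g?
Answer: -122/970939 ≈ -0.00012565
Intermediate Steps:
g = -1/3 ≈ -0.33333
V(n) = 128/3 (V(n) = -8*(-5 - 1/3) = -8*(-16/3) = 128/3)
1/(f/(((V(a(6)) - 2)*27)) - 7957) = 1/(-1665*1/(27*(128/3 - 2)) - 7957) = 1/(-1665/((122/3)*27) - 7957) = 1/(-1665/1098 - 7957) = 1/(-1665*1/1098 - 7957) = 1/(-185/122 - 7957) = 1/(-970939/122) = -122/970939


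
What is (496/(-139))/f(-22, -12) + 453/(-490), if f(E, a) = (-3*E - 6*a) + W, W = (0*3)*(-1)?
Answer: -4466243/4699590 ≈ -0.95035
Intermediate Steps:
W = 0 (W = 0*(-1) = 0)
f(E, a) = -6*a - 3*E (f(E, a) = (-3*E - 6*a) + 0 = (-6*a - 3*E) + 0 = -6*a - 3*E)
(496/(-139))/f(-22, -12) + 453/(-490) = (496/(-139))/(-6*(-12) - 3*(-22)) + 453/(-490) = (496*(-1/139))/(72 + 66) + 453*(-1/490) = -496/139/138 - 453/490 = -496/139*1/138 - 453/490 = -248/9591 - 453/490 = -4466243/4699590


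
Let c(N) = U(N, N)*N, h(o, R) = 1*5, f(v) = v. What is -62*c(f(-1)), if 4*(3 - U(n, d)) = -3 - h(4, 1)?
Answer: 310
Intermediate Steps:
h(o, R) = 5
U(n, d) = 5 (U(n, d) = 3 - (-3 - 1*5)/4 = 3 - (-3 - 5)/4 = 3 - ¼*(-8) = 3 + 2 = 5)
c(N) = 5*N
-62*c(f(-1)) = -310*(-1) = -62*(-5) = 310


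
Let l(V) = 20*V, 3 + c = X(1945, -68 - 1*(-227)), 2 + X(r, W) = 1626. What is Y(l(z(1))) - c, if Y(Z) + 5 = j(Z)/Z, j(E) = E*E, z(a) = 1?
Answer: -1606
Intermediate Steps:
X(r, W) = 1624 (X(r, W) = -2 + 1626 = 1624)
j(E) = E²
c = 1621 (c = -3 + 1624 = 1621)
Y(Z) = -5 + Z (Y(Z) = -5 + Z²/Z = -5 + Z)
Y(l(z(1))) - c = (-5 + 20*1) - 1*1621 = (-5 + 20) - 1621 = 15 - 1621 = -1606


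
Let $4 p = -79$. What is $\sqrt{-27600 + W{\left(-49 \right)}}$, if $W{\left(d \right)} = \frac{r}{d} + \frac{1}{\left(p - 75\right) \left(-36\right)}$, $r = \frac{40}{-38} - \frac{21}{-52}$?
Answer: $\frac{i \sqrt{426657885182811581}}{3931746} \approx 166.13 i$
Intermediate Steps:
$p = - \frac{79}{4}$ ($p = \frac{1}{4} \left(-79\right) = - \frac{79}{4} \approx -19.75$)
$r = - \frac{641}{988}$ ($r = 40 \left(- \frac{1}{38}\right) - - \frac{21}{52} = - \frac{20}{19} + \frac{21}{52} = - \frac{641}{988} \approx -0.64879$)
$W{\left(d \right)} = \frac{1}{3411} - \frac{641}{988 d}$ ($W{\left(d \right)} = - \frac{641}{988 d} + \frac{1}{\left(- \frac{79}{4} - 75\right) \left(-36\right)} = - \frac{641}{988 d} + \frac{1}{- \frac{379}{4}} \left(- \frac{1}{36}\right) = - \frac{641}{988 d} - - \frac{1}{3411} = - \frac{641}{988 d} + \frac{1}{3411} = \frac{1}{3411} - \frac{641}{988 d}$)
$\sqrt{-27600 + W{\left(-49 \right)}} = \sqrt{-27600 + \frac{-2186451 + 988 \left(-49\right)}{3370068 \left(-49\right)}} = \sqrt{-27600 + \frac{1}{3370068} \left(- \frac{1}{49}\right) \left(-2186451 - 48412\right)} = \sqrt{-27600 + \frac{1}{3370068} \left(- \frac{1}{49}\right) \left(-2234863\right)} = \sqrt{-27600 + \frac{2234863}{165133332}} = \sqrt{- \frac{4557677728337}{165133332}} = \frac{i \sqrt{426657885182811581}}{3931746}$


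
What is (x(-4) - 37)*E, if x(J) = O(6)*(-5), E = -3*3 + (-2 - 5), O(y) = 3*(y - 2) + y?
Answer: 2032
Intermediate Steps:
O(y) = -6 + 4*y (O(y) = 3*(-2 + y) + y = (-6 + 3*y) + y = -6 + 4*y)
E = -16 (E = -9 - 7 = -16)
x(J) = -90 (x(J) = (-6 + 4*6)*(-5) = (-6 + 24)*(-5) = 18*(-5) = -90)
(x(-4) - 37)*E = (-90 - 37)*(-16) = -127*(-16) = 2032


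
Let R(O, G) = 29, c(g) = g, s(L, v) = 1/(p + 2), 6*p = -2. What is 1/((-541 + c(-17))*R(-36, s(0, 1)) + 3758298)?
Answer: 1/3742116 ≈ 2.6723e-7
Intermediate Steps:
p = -⅓ (p = (⅙)*(-2) = -⅓ ≈ -0.33333)
s(L, v) = ⅗ (s(L, v) = 1/(-⅓ + 2) = 1/(5/3) = ⅗)
1/((-541 + c(-17))*R(-36, s(0, 1)) + 3758298) = 1/((-541 - 17)*29 + 3758298) = 1/(-558*29 + 3758298) = 1/(-16182 + 3758298) = 1/3742116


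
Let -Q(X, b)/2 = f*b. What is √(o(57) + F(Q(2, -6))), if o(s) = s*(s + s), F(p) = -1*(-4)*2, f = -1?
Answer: √6506 ≈ 80.660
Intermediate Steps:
Q(X, b) = 2*b (Q(X, b) = -(-2)*b = 2*b)
F(p) = 8 (F(p) = 4*2 = 8)
o(s) = 2*s² (o(s) = s*(2*s) = 2*s²)
√(o(57) + F(Q(2, -6))) = √(2*57² + 8) = √(2*3249 + 8) = √(6498 + 8) = √6506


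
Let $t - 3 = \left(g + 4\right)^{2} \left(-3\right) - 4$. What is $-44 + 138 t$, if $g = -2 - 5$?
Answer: $-3908$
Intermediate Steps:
$g = -7$
$t = -28$ ($t = 3 + \left(\left(-7 + 4\right)^{2} \left(-3\right) - 4\right) = 3 + \left(\left(-3\right)^{2} \left(-3\right) - 4\right) = 3 + \left(9 \left(-3\right) - 4\right) = 3 - 31 = -28$)
$-44 + 138 t = -44 + 138 \left(-28\right) = -44 - 3864 = -3908$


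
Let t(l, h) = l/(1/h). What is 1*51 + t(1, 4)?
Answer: 55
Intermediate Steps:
t(l, h) = h*l (t(l, h) = l*h = h*l)
1*51 + t(1, 4) = 1*51 + 4*1 = 51 + 4 = 55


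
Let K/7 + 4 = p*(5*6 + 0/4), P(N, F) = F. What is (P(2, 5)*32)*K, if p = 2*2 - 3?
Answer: 29120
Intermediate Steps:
p = 1 (p = 4 - 3 = 1)
K = 182 (K = -28 + 7*(1*(5*6 + 0/4)) = -28 + 7*(1*(30 + 0*(¼))) = -28 + 7*(1*(30 + 0)) = -28 + 7*(1*30) = -28 + 7*30 = -28 + 210 = 182)
(P(2, 5)*32)*K = (5*32)*182 = 160*182 = 29120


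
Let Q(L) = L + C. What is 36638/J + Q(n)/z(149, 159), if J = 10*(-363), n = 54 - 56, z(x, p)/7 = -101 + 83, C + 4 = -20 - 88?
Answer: -116738/12705 ≈ -9.1884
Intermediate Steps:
C = -112 (C = -4 + (-20 - 88) = -4 - 108 = -112)
z(x, p) = -126 (z(x, p) = 7*(-101 + 83) = 7*(-18) = -126)
n = -2
Q(L) = -112 + L (Q(L) = L - 112 = -112 + L)
J = -3630
36638/J + Q(n)/z(149, 159) = 36638/(-3630) + (-112 - 2)/(-126) = 36638*(-1/3630) - 114*(-1/126) = -18319/1815 + 19/21 = -116738/12705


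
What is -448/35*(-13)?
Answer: 832/5 ≈ 166.40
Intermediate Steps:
-448/35*(-13) = -28*16/35*(-13) = -64/5*(-13) = 832/5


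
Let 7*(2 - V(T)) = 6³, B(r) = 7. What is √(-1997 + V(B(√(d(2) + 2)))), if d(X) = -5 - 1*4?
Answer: I*√99267/7 ≈ 45.01*I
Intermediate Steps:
d(X) = -9 (d(X) = -5 - 4 = -9)
V(T) = -202/7 (V(T) = 2 - ⅐*6³ = 2 - ⅐*216 = 2 - 216/7 = -202/7)
√(-1997 + V(B(√(d(2) + 2)))) = √(-1997 - 202/7) = √(-14181/7) = I*√99267/7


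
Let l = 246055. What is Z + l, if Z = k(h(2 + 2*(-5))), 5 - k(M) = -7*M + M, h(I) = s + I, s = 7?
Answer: 246054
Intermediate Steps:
h(I) = 7 + I
k(M) = 5 + 6*M (k(M) = 5 - (-7*M + M) = 5 - (-6)*M = 5 + 6*M)
Z = -1 (Z = 5 + 6*(7 + (2 + 2*(-5))) = 5 + 6*(7 + (2 - 10)) = 5 + 6*(7 - 8) = 5 + 6*(-1) = 5 - 6 = -1)
Z + l = -1 + 246055 = 246054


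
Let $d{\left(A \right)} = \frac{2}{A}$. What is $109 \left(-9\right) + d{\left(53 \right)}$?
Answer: $- \frac{51991}{53} \approx -980.96$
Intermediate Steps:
$109 \left(-9\right) + d{\left(53 \right)} = 109 \left(-9\right) + \frac{2}{53} = -981 + 2 \cdot \frac{1}{53} = -981 + \frac{2}{53} = - \frac{51991}{53}$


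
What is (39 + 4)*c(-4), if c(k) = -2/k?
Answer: 43/2 ≈ 21.500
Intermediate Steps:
(39 + 4)*c(-4) = (39 + 4)*(-2/(-4)) = 43*(-2*(-1/4)) = 43*(1/2) = 43/2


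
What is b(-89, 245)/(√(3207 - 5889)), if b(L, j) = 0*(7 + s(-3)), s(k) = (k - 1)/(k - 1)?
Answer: 0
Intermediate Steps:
s(k) = 1 (s(k) = (-1 + k)/(-1 + k) = 1)
b(L, j) = 0 (b(L, j) = 0*(7 + 1) = 0*8 = 0)
b(-89, 245)/(√(3207 - 5889)) = 0/(√(3207 - 5889)) = 0/(√(-2682)) = 0/((3*I*√298)) = 0*(-I*√298/894) = 0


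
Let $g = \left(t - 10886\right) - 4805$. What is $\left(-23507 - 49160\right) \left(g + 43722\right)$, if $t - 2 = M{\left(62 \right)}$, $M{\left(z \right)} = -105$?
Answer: $-2029443976$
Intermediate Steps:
$t = -103$ ($t = 2 - 105 = -103$)
$g = -15794$ ($g = \left(-103 - 10886\right) - 4805 = -10989 - 4805 = -15794$)
$\left(-23507 - 49160\right) \left(g + 43722\right) = \left(-23507 - 49160\right) \left(-15794 + 43722\right) = \left(-72667\right) 27928 = -2029443976$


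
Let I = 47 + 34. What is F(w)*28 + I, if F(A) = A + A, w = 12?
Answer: 753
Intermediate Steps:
I = 81
F(A) = 2*A
F(w)*28 + I = (2*12)*28 + 81 = 24*28 + 81 = 672 + 81 = 753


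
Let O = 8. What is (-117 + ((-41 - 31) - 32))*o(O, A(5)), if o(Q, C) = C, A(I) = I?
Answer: -1105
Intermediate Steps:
(-117 + ((-41 - 31) - 32))*o(O, A(5)) = (-117 + ((-41 - 31) - 32))*5 = (-117 + (-72 - 32))*5 = (-117 - 104)*5 = -221*5 = -1105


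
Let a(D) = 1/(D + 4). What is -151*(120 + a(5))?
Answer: -163231/9 ≈ -18137.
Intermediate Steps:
a(D) = 1/(4 + D)
-151*(120 + a(5)) = -151*(120 + 1/(4 + 5)) = -151*(120 + 1/9) = -151*(120 + ⅑) = -151*1081/9 = -163231/9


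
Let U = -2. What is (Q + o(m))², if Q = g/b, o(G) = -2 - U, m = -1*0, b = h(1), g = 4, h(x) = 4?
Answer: 1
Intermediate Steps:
b = 4
m = 0
o(G) = 0 (o(G) = -2 - 1*(-2) = -2 + 2 = 0)
Q = 1 (Q = 4/4 = 4*(¼) = 1)
(Q + o(m))² = (1 + 0)² = 1² = 1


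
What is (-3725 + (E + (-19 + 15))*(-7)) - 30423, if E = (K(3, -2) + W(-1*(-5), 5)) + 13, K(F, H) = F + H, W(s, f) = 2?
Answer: -34232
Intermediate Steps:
E = 16 (E = ((3 - 2) + 2) + 13 = (1 + 2) + 13 = 3 + 13 = 16)
(-3725 + (E + (-19 + 15))*(-7)) - 30423 = (-3725 + (16 + (-19 + 15))*(-7)) - 30423 = (-3725 + (16 - 4)*(-7)) - 30423 = (-3725 + 12*(-7)) - 30423 = (-3725 - 84) - 30423 = -3809 - 30423 = -34232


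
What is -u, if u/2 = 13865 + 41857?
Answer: -111444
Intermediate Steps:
u = 111444 (u = 2*(13865 + 41857) = 2*55722 = 111444)
-u = -1*111444 = -111444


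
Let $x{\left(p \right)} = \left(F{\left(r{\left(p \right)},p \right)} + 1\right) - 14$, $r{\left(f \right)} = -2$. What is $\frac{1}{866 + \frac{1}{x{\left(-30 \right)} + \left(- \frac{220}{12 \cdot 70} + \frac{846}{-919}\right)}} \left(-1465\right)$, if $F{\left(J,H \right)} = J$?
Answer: $- \frac{915055115}{540874528} \approx -1.6918$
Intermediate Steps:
$x{\left(p \right)} = -15$ ($x{\left(p \right)} = \left(-2 + 1\right) - 14 = -1 - 14 = -15$)
$\frac{1}{866 + \frac{1}{x{\left(-30 \right)} + \left(- \frac{220}{12 \cdot 70} + \frac{846}{-919}\right)}} \left(-1465\right) = \frac{1}{866 + \frac{1}{-15 + \left(- \frac{220}{12 \cdot 70} + \frac{846}{-919}\right)}} \left(-1465\right) = \frac{1}{866 + \frac{1}{-15 - \left(\frac{846}{919} + \frac{220}{840}\right)}} \left(-1465\right) = \frac{1}{866 + \frac{1}{-15 - \frac{45641}{38598}}} \left(-1465\right) = \frac{1}{866 + \frac{1}{- \frac{624611}{38598}}} \left(-1465\right) = \frac{1}{866 - \frac{38598}{624611}} \left(-1465\right) = \frac{1}{\frac{540874528}{624611}} \left(-1465\right) = \frac{624611}{540874528} \left(-1465\right) = - \frac{915055115}{540874528}$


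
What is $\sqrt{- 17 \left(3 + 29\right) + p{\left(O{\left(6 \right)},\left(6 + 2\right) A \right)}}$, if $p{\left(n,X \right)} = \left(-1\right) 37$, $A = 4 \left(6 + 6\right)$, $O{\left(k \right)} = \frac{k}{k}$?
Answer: $i \sqrt{581} \approx 24.104 i$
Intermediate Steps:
$O{\left(k \right)} = 1$
$A = 48$ ($A = 4 \cdot 12 = 48$)
$p{\left(n,X \right)} = -37$
$\sqrt{- 17 \left(3 + 29\right) + p{\left(O{\left(6 \right)},\left(6 + 2\right) A \right)}} = \sqrt{- 17 \left(3 + 29\right) - 37} = \sqrt{\left(-17\right) 32 - 37} = \sqrt{-544 - 37} = \sqrt{-581} = i \sqrt{581}$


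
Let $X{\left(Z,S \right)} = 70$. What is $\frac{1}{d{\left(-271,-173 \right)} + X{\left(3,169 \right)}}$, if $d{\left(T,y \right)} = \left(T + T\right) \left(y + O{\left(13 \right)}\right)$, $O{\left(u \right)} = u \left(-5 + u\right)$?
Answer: $\frac{1}{37468} \approx 2.6689 \cdot 10^{-5}$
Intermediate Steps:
$d{\left(T,y \right)} = 2 T \left(104 + y\right)$ ($d{\left(T,y \right)} = \left(T + T\right) \left(y + 13 \left(-5 + 13\right)\right) = 2 T \left(y + 13 \cdot 8\right) = 2 T \left(y + 104\right) = 2 T \left(104 + y\right)$)
$\frac{1}{d{\left(-271,-173 \right)} + X{\left(3,169 \right)}} = \frac{1}{2 \left(-271\right) \left(104 - 173\right) + 70} = \frac{1}{2 \left(-271\right) \left(-69\right) + 70} = \frac{1}{37398 + 70} = \frac{1}{37468}$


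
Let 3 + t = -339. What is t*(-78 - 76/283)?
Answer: 7575300/283 ≈ 26768.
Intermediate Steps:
t = -342 (t = -3 - 339 = -342)
t*(-78 - 76/283) = -342*(-78 - 76/283) = -342*(-22150/283) = 7575300/283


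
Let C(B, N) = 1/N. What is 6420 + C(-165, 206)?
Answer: 1322521/206 ≈ 6420.0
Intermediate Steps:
6420 + C(-165, 206) = 6420 + 1/206 = 1322521/206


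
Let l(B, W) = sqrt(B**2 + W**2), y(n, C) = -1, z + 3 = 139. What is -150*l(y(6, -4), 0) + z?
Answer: -14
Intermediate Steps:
z = 136 (z = -3 + 139 = 136)
-150*l(y(6, -4), 0) + z = -150*sqrt((-1)**2 + 0**2) + 136 = -150*sqrt(1 + 0) + 136 = -150*sqrt(1) + 136 = -150*1 + 136 = -150 + 136 = -14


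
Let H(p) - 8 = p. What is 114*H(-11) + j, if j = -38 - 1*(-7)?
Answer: -373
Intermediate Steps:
H(p) = 8 + p
j = -31 (j = -38 + 7 = -31)
114*H(-11) + j = 114*(8 - 11) - 31 = 114*(-3) - 31 = -342 - 31 = -373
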